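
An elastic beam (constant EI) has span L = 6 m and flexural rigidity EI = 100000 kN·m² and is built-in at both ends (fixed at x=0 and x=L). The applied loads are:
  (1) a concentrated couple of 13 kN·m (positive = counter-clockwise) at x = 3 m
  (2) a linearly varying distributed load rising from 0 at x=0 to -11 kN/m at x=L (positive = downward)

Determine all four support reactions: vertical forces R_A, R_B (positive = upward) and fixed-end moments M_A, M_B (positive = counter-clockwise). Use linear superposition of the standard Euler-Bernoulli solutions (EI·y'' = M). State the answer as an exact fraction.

R_A = -133/20 kN, M_A = -199/20 kN·m, R_B = -527/20 kN, M_B = 461/20 kN·m

Load 1 — applied couple M₀=13 kN·m at a=3 m (b=L-a=3):
  R_A = 6M₀ab/L³ = 6·13·3·3/6³ = 13/4 kN
  M_A = M₀b(2a-b)/L² = 13·3·(2·3-3)/6² = 13/4 kN·m
  R_B = -6M₀ab/L³ = -6·13·3·3/6³ = -13/4 kN
  M_B = M₀a(2b-a)/L² = 13·3·(2·3-3)/6² = 13/4 kN·m
Load 2 — triangular load w₀=-11 kN/m (0→w₀ over full span):
  R_A = 3w₀L/20 = 3·(-11)·6/20 = -99/10 kN
  M_A = w₀L²/30 = (-11)·6²/30 = -66/5 kN·m
  R_B = 7w₀L/20 = 7·(-11)·6/20 = -231/10 kN
  M_B = -w₀L²/20 = -(-11)·6²/20 = 99/5 kN·m
Superposition: R_A = -133/20 kN, M_A = -199/20 kN·m, R_B = -527/20 kN, M_B = 461/20 kN·m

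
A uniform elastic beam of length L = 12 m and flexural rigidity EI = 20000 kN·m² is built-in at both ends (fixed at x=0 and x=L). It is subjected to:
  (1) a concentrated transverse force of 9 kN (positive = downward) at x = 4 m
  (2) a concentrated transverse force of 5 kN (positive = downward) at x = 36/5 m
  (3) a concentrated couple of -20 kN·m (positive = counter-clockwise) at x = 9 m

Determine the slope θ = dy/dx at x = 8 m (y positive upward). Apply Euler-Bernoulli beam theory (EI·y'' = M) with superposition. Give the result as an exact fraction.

Load 1 — point force P=9 kN at a=4 m (b=L-a=8):
  θ_1 = Pa²(L-x)(2bL-(3b+a)(L-x))/(2L³EI)  [x>a] = 9·4²·(12-8)·(2·8·12-(3·8+4)·(12-8))/(2·12³·20000) = 1/1500 rad
Load 2 — point force P=5 kN at a=36/5 m (b=L-a=24/5):
  θ_2 = Pa²(L-x)(2bL-(3b+a)(L-x))/(2L³EI)  [x>a] = 5·(36/5)²·(12-8)·(2·(24/5)·12-(3·(24/5)+(36/5))·(12-8))/(2·12³·20000) = 27/62500 rad
Load 3 — applied couple M₀=-20 kN·m at a=9 m (b=L-a=3):
  θ_3 = (R_Ax²/2 - M_Ax)/EI  [x≤a] with R_A=-15/8, M_A=-25/4 = ((-15/8)·8²/2 - (-25/4)·8)/20000 = -1/2000 rad
Superposition: θ = Σ θ_i = 449/750000 rad ≈ 0.000599 rad

θ(8) = 449/750000 rad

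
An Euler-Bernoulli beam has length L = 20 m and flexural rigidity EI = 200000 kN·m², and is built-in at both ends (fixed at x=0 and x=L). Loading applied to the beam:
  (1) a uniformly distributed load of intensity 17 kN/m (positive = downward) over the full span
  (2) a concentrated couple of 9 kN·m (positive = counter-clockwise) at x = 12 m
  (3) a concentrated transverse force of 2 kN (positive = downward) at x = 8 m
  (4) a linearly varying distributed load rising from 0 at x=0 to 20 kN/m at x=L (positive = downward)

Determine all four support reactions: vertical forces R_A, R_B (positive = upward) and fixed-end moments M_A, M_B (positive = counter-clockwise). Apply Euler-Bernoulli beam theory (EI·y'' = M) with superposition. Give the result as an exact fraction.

R_A = 28993/125 kN, M_A = 63148/75 kN·m, R_B = 38757/125 kN, M_B = -72707/75 kN·m

Load 1 — uniform load w=17 kN/m over full span:
  R_A = wL/2 = 17·20/2 = 170 kN
  M_A = wL²/12 = 17·20²/12 = 1700/3 kN·m
  R_B = wL/2 = 17·20/2 = 170 kN
  M_B = -wL²/12 = -17·20²/12 = -1700/3 kN·m
Load 2 — applied couple M₀=9 kN·m at a=12 m (b=L-a=8):
  R_A = 6M₀ab/L³ = 6·9·12·8/20³ = 81/125 kN
  M_A = M₀b(2a-b)/L² = 9·8·(2·12-8)/20² = 72/25 kN·m
  R_B = -6M₀ab/L³ = -6·9·12·8/20³ = -81/125 kN
  M_B = M₀a(2b-a)/L² = 9·12·(2·8-12)/20² = 27/25 kN·m
Load 3 — point force P=2 kN at a=8 m (b=L-a=12):
  R_A = Pb²(3a+b)/L³ = 2·12²·(3·8+12)/20³ = 162/125 kN
  M_A = Pab²/L² = 2·8·12²/20² = 144/25 kN·m
  R_B = Pa²(a+3b)/L³ = 2·8²·(8+3·12)/20³ = 88/125 kN
  M_B = -Pa²b/L² = -2·8²·12/20² = -96/25 kN·m
Load 4 — triangular load w₀=20 kN/m (0→w₀ over full span):
  R_A = 3w₀L/20 = 3·20·20/20 = 60 kN
  M_A = w₀L²/30 = 20·20²/30 = 800/3 kN·m
  R_B = 7w₀L/20 = 7·20·20/20 = 140 kN
  M_B = -w₀L²/20 = -20·20²/20 = -400 kN·m
Superposition: R_A = 28993/125 kN, M_A = 63148/75 kN·m, R_B = 38757/125 kN, M_B = -72707/75 kN·m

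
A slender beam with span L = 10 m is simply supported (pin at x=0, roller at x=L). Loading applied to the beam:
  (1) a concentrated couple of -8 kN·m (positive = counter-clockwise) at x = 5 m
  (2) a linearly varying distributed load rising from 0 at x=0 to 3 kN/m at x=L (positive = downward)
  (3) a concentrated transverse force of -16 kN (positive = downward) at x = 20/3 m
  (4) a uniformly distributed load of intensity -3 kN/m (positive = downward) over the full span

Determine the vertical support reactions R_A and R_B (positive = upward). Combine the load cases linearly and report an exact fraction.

R_A = -242/15 kN, R_B = -223/15 kN

Load 1 — applied couple M₀=-8 kN·m at a=5 m (b=L-a=5):
  R_A = M₀/L = (-8)/10 = -4/5 kN
  R_B = -M₀/L = -(-8)/10 = 4/5 kN
Load 2 — triangular load w₀=3 kN/m (0→w₀ over full span):
  R_A = w₀L/6 = 3·10/6 = 5 kN
  R_B = w₀L/3 = 3·10/3 = 10 kN
Load 3 — point force P=-16 kN at a=20/3 m (b=L-a=10/3):
  R_A = Pb/L = (-16)·(10/3)/10 = -16/3 kN
  R_B = Pa/L = (-16)·(20/3)/10 = -32/3 kN
Load 4 — uniform load w=-3 kN/m over full span:
  R_A = wL/2 = (-3)·10/2 = -15 kN
  R_B = wL/2 = (-3)·10/2 = -15 kN
Superposition: R_A = -242/15 kN, R_B = -223/15 kN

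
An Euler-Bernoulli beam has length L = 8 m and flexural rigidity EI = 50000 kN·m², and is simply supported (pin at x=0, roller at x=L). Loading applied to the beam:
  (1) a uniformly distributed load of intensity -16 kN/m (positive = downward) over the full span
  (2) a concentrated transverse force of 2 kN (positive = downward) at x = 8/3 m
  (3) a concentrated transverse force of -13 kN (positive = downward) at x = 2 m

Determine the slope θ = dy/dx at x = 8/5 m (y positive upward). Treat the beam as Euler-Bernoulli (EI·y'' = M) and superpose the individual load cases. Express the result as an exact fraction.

Load 1 — uniform load w=-16 kN/m over full span:
  θ_1 = -w(L³-6Lx²+4x³)/(24EI) = -(-16)·(8³-6·8·(8/5)²+4·(8/5)³)/(24·50000) = 2112/390625 rad
Load 2 — point force P=2 kN at a=8/3 m (b=L-a=16/3):
  θ_2 = -Pb(L²-b²-3x²)/(6LEI)  [x≤a] = -2·(16/3)·(8²-(16/3)²-3·(8/5)²)/(6·8·50000) = -784/6328125 rad
Load 3 — point force P=-13 kN at a=2 m (b=L-a=6):
  θ_3 = -Pb(L²-b²-3x²)/(6LEI)  [x≤a] = -(-13)·6·(8²-6²-3·(8/5)²)/(6·8·50000) = 1651/2500000 rad
Superposition: θ = Σ θ_i = 6017519/1012500000 rad ≈ 0.005943 rad

θ(8/5) = 6017519/1012500000 rad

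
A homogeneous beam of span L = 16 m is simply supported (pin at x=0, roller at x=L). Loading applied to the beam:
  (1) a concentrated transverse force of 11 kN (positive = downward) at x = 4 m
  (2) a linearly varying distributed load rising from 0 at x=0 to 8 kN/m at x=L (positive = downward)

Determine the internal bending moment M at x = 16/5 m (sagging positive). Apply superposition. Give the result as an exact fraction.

M(16/5) = 11492/125 kN·m

Load 1 — point force P=11 kN at a=4 m (b=L-a=12):
  M_1 = Pbx/L  [x≤a] = 11·12·(16/5)/16 = 132/5 kN·m
Load 2 — triangular load w₀=8 kN/m (0→w₀ over full span):
  M_2 = w₀Lx/6 - w₀x³/(6L) = 8·16·(16/5)/6 - 8·(16/5)³/(6·16) = 8192/125 kN·m
Superposition: M = Σ M_i = 11492/125 kN·m ≈ 91.936000 kN·m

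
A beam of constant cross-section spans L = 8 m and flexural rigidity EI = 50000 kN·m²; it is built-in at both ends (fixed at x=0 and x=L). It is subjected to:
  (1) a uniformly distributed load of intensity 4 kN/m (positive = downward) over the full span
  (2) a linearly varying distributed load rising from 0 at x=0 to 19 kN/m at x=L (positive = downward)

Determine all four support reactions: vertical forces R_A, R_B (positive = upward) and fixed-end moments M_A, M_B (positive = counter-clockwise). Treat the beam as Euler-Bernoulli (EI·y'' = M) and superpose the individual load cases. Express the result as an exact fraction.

Load 1 — uniform load w=4 kN/m over full span:
  R_A = wL/2 = 4·8/2 = 16 kN
  M_A = wL²/12 = 4·8²/12 = 64/3 kN·m
  R_B = wL/2 = 4·8/2 = 16 kN
  M_B = -wL²/12 = -4·8²/12 = -64/3 kN·m
Load 2 — triangular load w₀=19 kN/m (0→w₀ over full span):
  R_A = 3w₀L/20 = 3·19·8/20 = 114/5 kN
  M_A = w₀L²/30 = 19·8²/30 = 608/15 kN·m
  R_B = 7w₀L/20 = 7·19·8/20 = 266/5 kN
  M_B = -w₀L²/20 = -19·8²/20 = -304/5 kN·m
Superposition: R_A = 194/5 kN, M_A = 928/15 kN·m, R_B = 346/5 kN, M_B = -1232/15 kN·m

R_A = 194/5 kN, M_A = 928/15 kN·m, R_B = 346/5 kN, M_B = -1232/15 kN·m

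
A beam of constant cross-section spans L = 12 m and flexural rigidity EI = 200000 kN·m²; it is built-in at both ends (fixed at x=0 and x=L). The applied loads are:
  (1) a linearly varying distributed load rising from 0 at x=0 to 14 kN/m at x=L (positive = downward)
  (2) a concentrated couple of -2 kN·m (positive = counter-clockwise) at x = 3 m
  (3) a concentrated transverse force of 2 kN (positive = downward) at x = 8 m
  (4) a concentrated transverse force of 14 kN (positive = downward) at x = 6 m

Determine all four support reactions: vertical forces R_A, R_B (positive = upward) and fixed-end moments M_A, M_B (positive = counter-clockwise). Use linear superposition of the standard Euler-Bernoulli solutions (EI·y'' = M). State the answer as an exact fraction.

R_A = 70267/2160 kN, M_A = 32527/360 kN·m, R_B = 145733/2160 kN, M_B = -45353/360 kN·m

Load 1 — triangular load w₀=14 kN/m (0→w₀ over full span):
  R_A = 3w₀L/20 = 3·14·12/20 = 126/5 kN
  M_A = w₀L²/30 = 14·12²/30 = 336/5 kN·m
  R_B = 7w₀L/20 = 7·14·12/20 = 294/5 kN
  M_B = -w₀L²/20 = -14·12²/20 = -504/5 kN·m
Load 2 — applied couple M₀=-2 kN·m at a=3 m (b=L-a=9):
  R_A = 6M₀ab/L³ = 6·(-2)·3·9/12³ = -3/16 kN
  M_A = M₀b(2a-b)/L² = (-2)·9·(2·3-9)/12² = 3/8 kN·m
  R_B = -6M₀ab/L³ = -6·(-2)·3·9/12³ = 3/16 kN
  M_B = M₀a(2b-a)/L² = (-2)·3·(2·9-3)/12² = -5/8 kN·m
Load 3 — point force P=2 kN at a=8 m (b=L-a=4):
  R_A = Pb²(3a+b)/L³ = 2·4²·(3·8+4)/12³ = 14/27 kN
  M_A = Pab²/L² = 2·8·4²/12² = 16/9 kN·m
  R_B = Pa²(a+3b)/L³ = 2·8²·(8+3·4)/12³ = 40/27 kN
  M_B = -Pa²b/L² = -2·8²·4/12² = -32/9 kN·m
Load 4 — point force P=14 kN at a=6 m (b=L-a=6):
  R_A = Pb²(3a+b)/L³ = 14·6²·(3·6+6)/12³ = 7 kN
  M_A = Pab²/L² = 14·6·6²/12² = 21 kN·m
  R_B = Pa²(a+3b)/L³ = 14·6²·(6+3·6)/12³ = 7 kN
  M_B = -Pa²b/L² = -14·6²·6/12² = -21 kN·m
Superposition: R_A = 70267/2160 kN, M_A = 32527/360 kN·m, R_B = 145733/2160 kN, M_B = -45353/360 kN·m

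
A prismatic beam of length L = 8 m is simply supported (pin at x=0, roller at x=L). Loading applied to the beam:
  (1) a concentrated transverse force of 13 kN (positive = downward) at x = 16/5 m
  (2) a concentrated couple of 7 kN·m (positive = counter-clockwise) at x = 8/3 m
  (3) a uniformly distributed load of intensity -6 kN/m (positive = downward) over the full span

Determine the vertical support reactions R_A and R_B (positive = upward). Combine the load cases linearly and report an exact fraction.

R_A = -613/40 kN, R_B = -787/40 kN

Load 1 — point force P=13 kN at a=16/5 m (b=L-a=24/5):
  R_A = Pb/L = 13·(24/5)/8 = 39/5 kN
  R_B = Pa/L = 13·(16/5)/8 = 26/5 kN
Load 2 — applied couple M₀=7 kN·m at a=8/3 m (b=L-a=16/3):
  R_A = M₀/L = 7/8 kN
  R_B = -M₀/L = -7/8 kN
Load 3 — uniform load w=-6 kN/m over full span:
  R_A = wL/2 = (-6)·8/2 = -24 kN
  R_B = wL/2 = (-6)·8/2 = -24 kN
Superposition: R_A = -613/40 kN, R_B = -787/40 kN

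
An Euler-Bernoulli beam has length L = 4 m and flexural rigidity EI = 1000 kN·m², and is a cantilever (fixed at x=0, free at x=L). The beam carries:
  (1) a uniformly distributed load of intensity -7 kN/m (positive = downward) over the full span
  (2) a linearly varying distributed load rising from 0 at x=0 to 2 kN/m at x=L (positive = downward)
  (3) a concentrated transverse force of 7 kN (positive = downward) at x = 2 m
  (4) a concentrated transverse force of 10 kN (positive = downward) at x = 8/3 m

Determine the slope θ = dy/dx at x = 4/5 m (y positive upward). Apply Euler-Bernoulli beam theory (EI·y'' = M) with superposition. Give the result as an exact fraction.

θ(4/5) = 488/234375 rad

Load 1 — uniform load w=-7 kN/m over full span:
  θ_1 = -wx(x²-3Lx+3L²)/(6EI) = -(-7)·(4/5)·((4/5)²-3·4·(4/5)+3·4²)/(6·1000) = 1708/46875 rad
Load 2 — triangular load w₀=2 kN/m (0→w₀ over full span):
  θ_2 = (w₀Lx²/4-w₀L²x/3-w₀x⁴/(24L))/EI = (2·4·(4/5)²/4-2·4²·(4/5)/3-2·(4/5)⁴/(24·4))/1000 = -1702/234375 rad
Load 3 — point force P=7 kN at a=2 m (b=L-a=2):
  θ_3 = -Px(2a-x)/(2EI)  [x≤a] = -7·(4/5)·(2·2-(4/5))/(2·1000) = -28/3125 rad
Load 4 — point force P=10 kN at a=8/3 m (b=L-a=4/3):
  θ_4 = -Px(2a-x)/(2EI)  [x≤a] = -10·(4/5)·(2·(8/3)-(4/5))/(2·1000) = -34/1875 rad
Superposition: θ = Σ θ_i = 488/234375 rad ≈ 0.002082 rad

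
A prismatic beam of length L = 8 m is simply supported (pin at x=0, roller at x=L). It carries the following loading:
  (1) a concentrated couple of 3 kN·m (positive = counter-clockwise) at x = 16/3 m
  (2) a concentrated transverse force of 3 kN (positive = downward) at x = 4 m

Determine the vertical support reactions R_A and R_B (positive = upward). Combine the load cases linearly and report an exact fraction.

R_A = 15/8 kN, R_B = 9/8 kN

Load 1 — applied couple M₀=3 kN·m at a=16/3 m (b=L-a=8/3):
  R_A = M₀/L = 3/8 kN
  R_B = -M₀/L = -3/8 kN
Load 2 — point force P=3 kN at a=4 m (b=L-a=4):
  R_A = Pb/L = 3·4/8 = 3/2 kN
  R_B = Pa/L = 3·4/8 = 3/2 kN
Superposition: R_A = 15/8 kN, R_B = 9/8 kN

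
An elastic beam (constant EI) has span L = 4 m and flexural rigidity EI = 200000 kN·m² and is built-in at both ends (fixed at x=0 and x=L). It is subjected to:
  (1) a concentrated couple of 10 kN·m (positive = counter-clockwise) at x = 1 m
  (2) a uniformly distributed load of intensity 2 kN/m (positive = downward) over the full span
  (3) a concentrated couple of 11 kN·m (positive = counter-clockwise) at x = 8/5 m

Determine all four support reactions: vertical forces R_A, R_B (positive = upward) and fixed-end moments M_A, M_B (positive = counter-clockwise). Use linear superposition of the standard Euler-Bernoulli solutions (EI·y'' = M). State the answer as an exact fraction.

R_A = 4309/400 kN, M_A = 1267/600 kN·m, R_B = -1109/400 kN, M_B = 2387/600 kN·m

Load 1 — applied couple M₀=10 kN·m at a=1 m (b=L-a=3):
  R_A = 6M₀ab/L³ = 6·10·1·3/4³ = 45/16 kN
  M_A = M₀b(2a-b)/L² = 10·3·(2·1-3)/4² = -15/8 kN·m
  R_B = -6M₀ab/L³ = -6·10·1·3/4³ = -45/16 kN
  M_B = M₀a(2b-a)/L² = 10·1·(2·3-1)/4² = 25/8 kN·m
Load 2 — uniform load w=2 kN/m over full span:
  R_A = wL/2 = 2·4/2 = 4 kN
  M_A = wL²/12 = 2·4²/12 = 8/3 kN·m
  R_B = wL/2 = 2·4/2 = 4 kN
  M_B = -wL²/12 = -2·4²/12 = -8/3 kN·m
Load 3 — applied couple M₀=11 kN·m at a=8/5 m (b=L-a=12/5):
  R_A = 6M₀ab/L³ = 6·11·(8/5)·(12/5)/4³ = 99/25 kN
  M_A = M₀b(2a-b)/L² = 11·(12/5)·(2·(8/5)-(12/5))/4² = 33/25 kN·m
  R_B = -6M₀ab/L³ = -6·11·(8/5)·(12/5)/4³ = -99/25 kN
  M_B = M₀a(2b-a)/L² = 11·(8/5)·(2·(12/5)-(8/5))/4² = 88/25 kN·m
Superposition: R_A = 4309/400 kN, M_A = 1267/600 kN·m, R_B = -1109/400 kN, M_B = 2387/600 kN·m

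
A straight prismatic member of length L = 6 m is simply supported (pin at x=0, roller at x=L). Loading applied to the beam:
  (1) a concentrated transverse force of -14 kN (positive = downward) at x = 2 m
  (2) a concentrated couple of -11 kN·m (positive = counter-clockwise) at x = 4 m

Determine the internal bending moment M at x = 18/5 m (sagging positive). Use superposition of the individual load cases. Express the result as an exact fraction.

Load 1 — point force P=-14 kN at a=2 m (b=L-a=4):
  M_1 = Pa(L-x)/L  [x>a] = (-14)·2·(6-(18/5))/6 = -56/5 kN·m
Load 2 — applied couple M₀=-11 kN·m at a=4 m (b=L-a=2):
  M_2 = M₀x/L  [x≤a] = (-11)·(18/5)/6 = -33/5 kN·m
Superposition: M = Σ M_i = -89/5 kN·m ≈ -17.800000 kN·m

M(18/5) = -89/5 kN·m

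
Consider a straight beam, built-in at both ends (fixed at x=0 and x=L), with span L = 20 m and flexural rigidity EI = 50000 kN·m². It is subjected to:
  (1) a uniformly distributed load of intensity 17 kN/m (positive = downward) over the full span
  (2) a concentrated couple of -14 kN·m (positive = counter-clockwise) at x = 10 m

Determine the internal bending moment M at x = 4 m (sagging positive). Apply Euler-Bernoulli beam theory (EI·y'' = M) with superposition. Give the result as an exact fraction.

Load 1 — uniform load w=17 kN/m over full span:
  M_1 = wLx/2 - wL²/12 - wx²/2 = 17·20·4/2 - 17·20²/12 - 17·4²/2 = -68/3 kN·m
Load 2 — applied couple M₀=-14 kN·m at a=10 m (b=L-a=10):
  M_2 = R_Ax - M_A  [x≤a] with R_A=-21/20, M_A=-7/2 = (-21/20)·4 - (-7/2) = -7/10 kN·m
Superposition: M = Σ M_i = -701/30 kN·m ≈ -23.366667 kN·m

M(4) = -701/30 kN·m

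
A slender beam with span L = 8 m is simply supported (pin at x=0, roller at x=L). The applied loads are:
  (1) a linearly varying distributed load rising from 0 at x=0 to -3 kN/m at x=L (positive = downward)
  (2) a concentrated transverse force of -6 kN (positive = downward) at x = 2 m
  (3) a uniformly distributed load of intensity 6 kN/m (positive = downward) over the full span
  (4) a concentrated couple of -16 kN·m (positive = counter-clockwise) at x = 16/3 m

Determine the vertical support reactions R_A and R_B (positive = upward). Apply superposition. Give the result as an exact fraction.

R_A = 27/2 kN, R_B = 33/2 kN

Load 1 — triangular load w₀=-3 kN/m (0→w₀ over full span):
  R_A = w₀L/6 = (-3)·8/6 = -4 kN
  R_B = w₀L/3 = (-3)·8/3 = -8 kN
Load 2 — point force P=-6 kN at a=2 m (b=L-a=6):
  R_A = Pb/L = (-6)·6/8 = -9/2 kN
  R_B = Pa/L = (-6)·2/8 = -3/2 kN
Load 3 — uniform load w=6 kN/m over full span:
  R_A = wL/2 = 6·8/2 = 24 kN
  R_B = wL/2 = 6·8/2 = 24 kN
Load 4 — applied couple M₀=-16 kN·m at a=16/3 m (b=L-a=8/3):
  R_A = M₀/L = (-16)/8 = -2 kN
  R_B = -M₀/L = -(-16)/8 = 2 kN
Superposition: R_A = 27/2 kN, R_B = 33/2 kN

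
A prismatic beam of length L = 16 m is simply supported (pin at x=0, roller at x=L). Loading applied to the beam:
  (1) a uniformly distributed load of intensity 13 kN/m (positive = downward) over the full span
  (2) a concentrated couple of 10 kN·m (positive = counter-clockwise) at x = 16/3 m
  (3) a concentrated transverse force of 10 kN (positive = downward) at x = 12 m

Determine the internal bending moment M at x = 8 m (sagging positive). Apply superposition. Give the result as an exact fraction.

Load 1 — uniform load w=13 kN/m over full span:
  M_1 = wx(L-x)/2 = 13·8·(16-8)/2 = 416 kN·m
Load 2 — applied couple M₀=10 kN·m at a=16/3 m (b=L-a=32/3):
  M_2 = M₀x/L - M₀  [x>a] = 10·8/16 - 10 = -5 kN·m
Load 3 — point force P=10 kN at a=12 m (b=L-a=4):
  M_3 = Pbx/L  [x≤a] = 10·4·8/16 = 20 kN·m
Superposition: M = Σ M_i = 431 kN·m ≈ 431.000000 kN·m

M(8) = 431 kN·m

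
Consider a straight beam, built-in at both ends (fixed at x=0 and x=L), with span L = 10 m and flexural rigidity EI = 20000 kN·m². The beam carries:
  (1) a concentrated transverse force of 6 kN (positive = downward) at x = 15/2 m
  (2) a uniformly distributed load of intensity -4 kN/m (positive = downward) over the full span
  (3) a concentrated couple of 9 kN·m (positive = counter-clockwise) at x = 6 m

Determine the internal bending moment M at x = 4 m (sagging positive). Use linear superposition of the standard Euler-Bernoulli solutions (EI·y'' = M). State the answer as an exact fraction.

M(4) = -68551/6000 kN·m

Load 1 — point force P=6 kN at a=15/2 m (b=L-a=5/2):
  M_1 = Pb²(3a+b)x/L³ - Pab²/L²  [x≤a] = 6·(5/2)²·(3·(15/2)+(5/2))·4/10³ - 6·(15/2)·(5/2)²/10² = 15/16 kN·m
Load 2 — uniform load w=-4 kN/m over full span:
  M_2 = wLx/2 - wL²/12 - wx²/2 = (-4)·10·4/2 - (-4)·10²/12 - (-4)·4²/2 = -44/3 kN·m
Load 3 — applied couple M₀=9 kN·m at a=6 m (b=L-a=4):
  M_3 = R_Ax - M_A  [x≤a] with R_A=162/125, M_A=72/25 = (162/125)·4 - (72/25) = 288/125 kN·m
Superposition: M = Σ M_i = -68551/6000 kN·m ≈ -11.425167 kN·m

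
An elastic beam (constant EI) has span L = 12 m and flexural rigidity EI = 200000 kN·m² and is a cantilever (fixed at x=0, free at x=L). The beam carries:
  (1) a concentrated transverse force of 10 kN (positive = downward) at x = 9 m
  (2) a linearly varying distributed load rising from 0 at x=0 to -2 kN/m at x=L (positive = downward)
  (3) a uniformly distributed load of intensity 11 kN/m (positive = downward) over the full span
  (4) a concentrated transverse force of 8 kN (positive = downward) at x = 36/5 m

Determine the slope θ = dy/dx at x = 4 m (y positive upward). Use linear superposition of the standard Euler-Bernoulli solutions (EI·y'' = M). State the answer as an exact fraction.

Load 1 — point force P=10 kN at a=9 m (b=L-a=3):
  θ_1 = -Px(2a-x)/(2EI)  [x≤a] = -10·4·(2·9-4)/(2·200000) = -7/5000 rad
Load 2 — triangular load w₀=-2 kN/m (0→w₀ over full span):
  θ_2 = (w₀Lx²/4-w₀L²x/3-w₀x⁴/(24L))/EI = ((-2)·12·4²/4-(-2)·12²·4/3-(-2)·4⁴/(24·12))/200000 = 163/112500 rad
Load 3 — uniform load w=11 kN/m over full span:
  θ_3 = -wx(x²-3Lx+3L²)/(6EI) = -11·4·(4²-3·12·4+3·12²)/(6·200000) = -209/18750 rad
Load 4 — point force P=8 kN at a=36/5 m (b=L-a=24/5):
  θ_4 = -Px(2a-x)/(2EI)  [x≤a] = -8·4·(2·(36/5)-4)/(2·200000) = -13/15625 rad
Superposition: θ = Σ θ_i = -13421/1125000 rad ≈ -0.011930 rad

θ(4) = -13421/1125000 rad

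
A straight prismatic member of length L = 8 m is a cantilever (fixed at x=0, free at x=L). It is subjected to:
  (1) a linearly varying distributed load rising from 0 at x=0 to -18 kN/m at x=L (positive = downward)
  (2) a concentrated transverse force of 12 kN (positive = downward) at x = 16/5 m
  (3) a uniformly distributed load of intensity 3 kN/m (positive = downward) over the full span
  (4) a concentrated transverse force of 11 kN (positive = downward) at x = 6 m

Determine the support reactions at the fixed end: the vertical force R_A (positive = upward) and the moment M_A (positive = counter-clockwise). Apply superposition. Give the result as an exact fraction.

R_A = -25 kN, M_A = -918/5 kN·m

Load 1 — triangular load w₀=-18 kN/m (0→w₀ over full span):
  R_A = w₀L/2 = (-18)·8/2 = -72 kN
  M_A = w₀L²/3 = (-18)·8²/3 = -384 kN·m
Load 2 — point force P=12 kN at a=16/5 m (b=L-a=24/5):
  R_A = P = 12 kN
  M_A = Pa = 12·(16/5) = 192/5 kN·m
Load 3 — uniform load w=3 kN/m over full span:
  R_A = wL = 3·8 = 24 kN
  M_A = wL²/2 = 3·8²/2 = 96 kN·m
Load 4 — point force P=11 kN at a=6 m (b=L-a=2):
  R_A = P = 11 kN
  M_A = Pa = 11·6 = 66 kN·m
Superposition: R_A = -25 kN, M_A = -918/5 kN·m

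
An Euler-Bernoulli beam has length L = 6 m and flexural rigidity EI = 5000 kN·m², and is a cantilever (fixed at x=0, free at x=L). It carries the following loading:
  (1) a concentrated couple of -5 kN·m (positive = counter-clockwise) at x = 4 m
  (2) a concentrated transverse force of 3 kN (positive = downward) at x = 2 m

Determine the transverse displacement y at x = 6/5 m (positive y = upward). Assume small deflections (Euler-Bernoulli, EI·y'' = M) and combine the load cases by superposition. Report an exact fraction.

y(6/5) = -441/312500 m

Load 1 — applied couple M₀=-5 kN·m at a=4 m (b=L-a=2):
  y_1 = M₀x²/(2EI)  [x≤a] = (-5)·(6/5)²/(2·5000) = -9/12500 m
Load 2 — point force P=3 kN at a=2 m (b=L-a=4):
  y_2 = -Px²(3a-x)/(6EI)  [x≤a] = -3·(6/5)²·(3·2-(6/5))/(6·5000) = -54/78125 m
Superposition: y = Σ y_i = -441/312500 m ≈ -0.001411 m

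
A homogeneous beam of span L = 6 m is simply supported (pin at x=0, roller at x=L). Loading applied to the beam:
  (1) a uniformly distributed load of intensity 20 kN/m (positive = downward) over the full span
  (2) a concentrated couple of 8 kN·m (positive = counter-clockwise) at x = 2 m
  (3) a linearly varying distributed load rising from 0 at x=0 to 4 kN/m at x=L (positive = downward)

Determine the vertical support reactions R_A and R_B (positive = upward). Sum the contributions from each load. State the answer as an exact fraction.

Load 1 — uniform load w=20 kN/m over full span:
  R_A = wL/2 = 20·6/2 = 60 kN
  R_B = wL/2 = 20·6/2 = 60 kN
Load 2 — applied couple M₀=8 kN·m at a=2 m (b=L-a=4):
  R_A = M₀/L = 8/6 = 4/3 kN
  R_B = -M₀/L = -8/6 = -4/3 kN
Load 3 — triangular load w₀=4 kN/m (0→w₀ over full span):
  R_A = w₀L/6 = 4·6/6 = 4 kN
  R_B = w₀L/3 = 4·6/3 = 8 kN
Superposition: R_A = 196/3 kN, R_B = 200/3 kN

R_A = 196/3 kN, R_B = 200/3 kN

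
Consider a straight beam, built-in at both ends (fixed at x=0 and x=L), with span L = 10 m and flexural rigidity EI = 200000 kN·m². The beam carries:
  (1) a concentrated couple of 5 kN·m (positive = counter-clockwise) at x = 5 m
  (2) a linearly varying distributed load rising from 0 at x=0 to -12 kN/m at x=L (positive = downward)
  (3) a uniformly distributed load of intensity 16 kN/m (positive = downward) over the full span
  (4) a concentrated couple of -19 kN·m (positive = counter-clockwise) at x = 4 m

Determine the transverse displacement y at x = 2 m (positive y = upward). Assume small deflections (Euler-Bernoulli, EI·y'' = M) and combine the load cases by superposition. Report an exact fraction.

y(2) = -86201/150000000 m

Load 1 — applied couple M₀=5 kN·m at a=5 m (b=L-a=5):
  y_1 = (R_Ax³/6 - M_Ax²/2)/EI  [x≤a] with R_A=3/4, M_A=5/4 = ((3/4)·2³/6 - (5/4)·2²/2)/200000 = -3/400000 m
Load 2 — triangular load w₀=-12 kN/m (0→w₀ over full span):
  y_2 = -w₀x²(L-x)²(x+2L)/(120LEI) = -(-12)·2²·(10-2)²·(2+2·10)/(120·10·200000) = 22/78125 m
Load 3 — uniform load w=16 kN/m over full span:
  y_3 = -wx²(L-x)²/(24EI) = -16·2²·(10-2)²/(24·200000) = -8/9375 m
Load 4 — applied couple M₀=-19 kN·m at a=4 m (b=L-a=6):
  y_4 = (R_Ax³/6 - M_Ax²/2)/EI  [x≤a] with R_A=-342/125, M_A=-57/25 = ((-342/125)·2³/6 - (-57/25)·2²/2)/200000 = 57/12500000 m
Superposition: y = Σ y_i = -86201/150000000 m ≈ -0.000575 m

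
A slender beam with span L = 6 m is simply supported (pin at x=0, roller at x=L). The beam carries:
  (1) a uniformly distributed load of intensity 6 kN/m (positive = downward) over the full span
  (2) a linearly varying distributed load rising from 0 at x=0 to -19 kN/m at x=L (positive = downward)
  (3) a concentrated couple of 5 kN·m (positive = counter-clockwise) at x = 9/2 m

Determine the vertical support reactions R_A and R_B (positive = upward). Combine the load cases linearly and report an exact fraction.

Load 1 — uniform load w=6 kN/m over full span:
  R_A = wL/2 = 6·6/2 = 18 kN
  R_B = wL/2 = 6·6/2 = 18 kN
Load 2 — triangular load w₀=-19 kN/m (0→w₀ over full span):
  R_A = w₀L/6 = (-19)·6/6 = -19 kN
  R_B = w₀L/3 = (-19)·6/3 = -38 kN
Load 3 — applied couple M₀=5 kN·m at a=9/2 m (b=L-a=3/2):
  R_A = M₀/L = 5/6 kN
  R_B = -M₀/L = -5/6 kN
Superposition: R_A = -1/6 kN, R_B = -125/6 kN

R_A = -1/6 kN, R_B = -125/6 kN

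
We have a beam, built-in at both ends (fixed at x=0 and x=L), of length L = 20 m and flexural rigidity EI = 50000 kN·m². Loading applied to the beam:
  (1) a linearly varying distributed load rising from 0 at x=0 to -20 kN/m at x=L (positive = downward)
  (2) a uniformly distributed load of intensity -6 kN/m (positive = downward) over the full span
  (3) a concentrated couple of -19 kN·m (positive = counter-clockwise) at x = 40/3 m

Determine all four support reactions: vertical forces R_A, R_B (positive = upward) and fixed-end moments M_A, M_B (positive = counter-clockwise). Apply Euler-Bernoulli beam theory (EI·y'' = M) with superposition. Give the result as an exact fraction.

R_A = -1819/15 kN, M_A = -473 kN·m, R_B = -2981/15 kN, M_B = 600 kN·m

Load 1 — triangular load w₀=-20 kN/m (0→w₀ over full span):
  R_A = 3w₀L/20 = 3·(-20)·20/20 = -60 kN
  M_A = w₀L²/30 = (-20)·20²/30 = -800/3 kN·m
  R_B = 7w₀L/20 = 7·(-20)·20/20 = -140 kN
  M_B = -w₀L²/20 = -(-20)·20²/20 = 400 kN·m
Load 2 — uniform load w=-6 kN/m over full span:
  R_A = wL/2 = (-6)·20/2 = -60 kN
  M_A = wL²/12 = (-6)·20²/12 = -200 kN·m
  R_B = wL/2 = (-6)·20/2 = -60 kN
  M_B = -wL²/12 = -(-6)·20²/12 = 200 kN·m
Load 3 — applied couple M₀=-19 kN·m at a=40/3 m (b=L-a=20/3):
  R_A = 6M₀ab/L³ = 6·(-19)·(40/3)·(20/3)/20³ = -19/15 kN
  M_A = M₀b(2a-b)/L² = (-19)·(20/3)·(2·(40/3)-(20/3))/20² = -19/3 kN·m
  R_B = -6M₀ab/L³ = -6·(-19)·(40/3)·(20/3)/20³ = 19/15 kN
  M_B = M₀a(2b-a)/L² = (-19)·(40/3)·(2·(20/3)-(40/3))/20² = 0 kN·m
Superposition: R_A = -1819/15 kN, M_A = -473 kN·m, R_B = -2981/15 kN, M_B = 600 kN·m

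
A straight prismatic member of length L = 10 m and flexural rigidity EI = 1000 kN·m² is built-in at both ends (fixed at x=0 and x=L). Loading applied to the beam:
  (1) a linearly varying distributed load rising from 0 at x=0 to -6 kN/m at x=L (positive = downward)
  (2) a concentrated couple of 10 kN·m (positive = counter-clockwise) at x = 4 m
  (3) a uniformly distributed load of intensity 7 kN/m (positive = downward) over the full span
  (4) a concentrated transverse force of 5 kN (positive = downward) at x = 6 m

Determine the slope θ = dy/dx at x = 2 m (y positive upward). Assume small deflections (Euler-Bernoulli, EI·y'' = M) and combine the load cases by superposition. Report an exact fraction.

θ(2) = -49/1250 rad

Load 1 — triangular load w₀=-6 kN/m (0→w₀ over full span):
  θ_1 = -w₀(2x(L-x)(L-2x)(x+2L)+x²(L-x)²)/(120LEI) = -(-6)·(2·2·(10-2)·(10-2·2)·(2+2·10)+2²·(10-2)²)/(120·10·1000) = 14/625 rad
Load 2 — applied couple M₀=10 kN·m at a=4 m (b=L-a=6):
  θ_2 = (R_Ax²/2 - M_Ax)/EI  [x≤a] with R_A=36/25, M_A=6/5 = ((36/25)·2²/2 - (6/5)·2)/1000 = 3/6250 rad
Load 3 — uniform load w=7 kN/m over full span:
  θ_3 = -wx(L-x)(L-2x)/(12EI) = -7·2·(10-2)·(10-2·2)/(12·1000) = -7/125 rad
Load 4 — point force P=5 kN at a=6 m (b=L-a=4):
  θ_4 = -Pb²x(2aL-(3a+b)x)/(2L³EI)  [x≤a] = -5·4²·2·(2·6·10-(3·6+4)·2)/(2·10³·1000) = -19/3125 rad
Superposition: θ = Σ θ_i = -49/1250 rad ≈ -0.039200 rad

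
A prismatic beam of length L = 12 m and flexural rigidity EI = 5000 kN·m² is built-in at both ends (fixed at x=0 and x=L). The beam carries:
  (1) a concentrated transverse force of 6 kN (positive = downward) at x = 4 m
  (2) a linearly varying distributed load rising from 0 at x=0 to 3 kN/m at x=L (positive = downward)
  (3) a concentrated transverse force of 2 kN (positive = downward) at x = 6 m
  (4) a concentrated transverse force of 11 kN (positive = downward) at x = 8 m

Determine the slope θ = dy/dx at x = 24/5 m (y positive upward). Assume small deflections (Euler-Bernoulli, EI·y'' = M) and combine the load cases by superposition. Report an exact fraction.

θ(24/5) = -2447/390625 rad

Load 1 — point force P=6 kN at a=4 m (b=L-a=8):
  θ_1 = Pa²(L-x)(2bL-(3b+a)(L-x))/(2L³EI)  [x>a] = 6·4²·(12-(24/5))·(2·8·12-(3·8+4)·(12-(24/5)))/(2·12³·5000) = -6/15625 rad
Load 2 — triangular load w₀=3 kN/m (0→w₀ over full span):
  θ_2 = -w₀(2x(L-x)(L-2x)(x+2L)+x²(L-x)²)/(120LEI) = -3·(2·(24/5)·(12-(24/5))·(12-2·(24/5))·((24/5)+2·12)+(24/5)²·(12-(24/5))²)/(120·12·5000) = -972/390625 rad
Load 3 — point force P=2 kN at a=6 m (b=L-a=6):
  θ_3 = -Pb²x(2aL-(3a+b)x)/(2L³EI)  [x≤a] = -2·6²·(24/5)·(2·6·12-(3·6+6)·(24/5))/(2·12³·5000) = -9/15625 rad
Load 4 — point force P=11 kN at a=8 m (b=L-a=4):
  θ_4 = -Pb²x(2aL-(3a+b)x)/(2L³EI)  [x≤a] = -11·4²·(24/5)·(2·8·12-(3·8+4)·(24/5))/(2·12³·5000) = -44/15625 rad
Superposition: θ = Σ θ_i = -2447/390625 rad ≈ -0.006264 rad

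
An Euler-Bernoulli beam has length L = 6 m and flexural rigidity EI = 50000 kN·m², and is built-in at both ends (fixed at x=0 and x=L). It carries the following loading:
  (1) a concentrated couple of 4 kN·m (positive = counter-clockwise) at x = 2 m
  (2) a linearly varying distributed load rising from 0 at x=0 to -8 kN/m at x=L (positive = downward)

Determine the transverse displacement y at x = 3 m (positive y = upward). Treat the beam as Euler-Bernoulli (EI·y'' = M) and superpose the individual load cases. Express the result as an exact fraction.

Load 1 — applied couple M₀=4 kN·m at a=2 m (b=L-a=4):
  y_1 = (R_Ax³/6 - M_Ax²/2 - M₀(x-a)²/2)/EI  [x>a] with R_A=8/9, M_A=0 = ((8/9)·3³/6 - 0·3²/2 - 4·(3-2)²/2)/50000 = 1/25000 m
Load 2 — triangular load w₀=-8 kN/m (0→w₀ over full span):
  y_2 = -w₀x²(L-x)²(x+2L)/(120LEI) = -(-8)·3²·(6-3)²·(3+2·6)/(120·6·50000) = 27/100000 m
Superposition: y = Σ y_i = 31/100000 m ≈ 0.000310 m

y(3) = 31/100000 m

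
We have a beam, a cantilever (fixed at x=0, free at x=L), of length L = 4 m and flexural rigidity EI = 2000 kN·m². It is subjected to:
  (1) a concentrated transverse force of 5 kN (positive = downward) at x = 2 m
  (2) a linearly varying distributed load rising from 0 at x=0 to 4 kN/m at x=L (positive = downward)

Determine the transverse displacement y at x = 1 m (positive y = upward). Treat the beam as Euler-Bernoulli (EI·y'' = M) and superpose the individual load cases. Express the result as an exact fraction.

y(1) = -1621/240000 m

Load 1 — point force P=5 kN at a=2 m (b=L-a=2):
  y_1 = -Px²(3a-x)/(6EI)  [x≤a] = -5·1²·(3·2-1)/(6·2000) = -1/480 m
Load 2 — triangular load w₀=4 kN/m (0→w₀ over full span):
  y_2 = (w₀Lx³/12-w₀L²x²/6-w₀x⁵/(120L))/EI = (4·4·1³/12-4·4²·1²/6-4·1⁵/(120·4))/2000 = -1121/240000 m
Superposition: y = Σ y_i = -1621/240000 m ≈ -0.006754 m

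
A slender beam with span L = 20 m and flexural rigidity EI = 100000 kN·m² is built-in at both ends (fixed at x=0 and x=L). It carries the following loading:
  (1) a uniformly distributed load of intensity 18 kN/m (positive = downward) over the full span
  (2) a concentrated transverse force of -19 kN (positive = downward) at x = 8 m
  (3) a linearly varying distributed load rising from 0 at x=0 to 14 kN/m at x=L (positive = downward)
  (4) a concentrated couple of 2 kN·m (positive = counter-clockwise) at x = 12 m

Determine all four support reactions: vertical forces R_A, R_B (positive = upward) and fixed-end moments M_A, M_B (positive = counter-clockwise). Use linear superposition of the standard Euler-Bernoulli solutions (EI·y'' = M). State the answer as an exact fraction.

R_A = 26229/125 kN, M_A = 54944/75 kN·m, R_B = 33896/125 kN, M_B = -21082/25 kN·m

Load 1 — uniform load w=18 kN/m over full span:
  R_A = wL/2 = 18·20/2 = 180 kN
  M_A = wL²/12 = 18·20²/12 = 600 kN·m
  R_B = wL/2 = 18·20/2 = 180 kN
  M_B = -wL²/12 = -18·20²/12 = -600 kN·m
Load 2 — point force P=-19 kN at a=8 m (b=L-a=12):
  R_A = Pb²(3a+b)/L³ = (-19)·12²·(3·8+12)/20³ = -1539/125 kN
  M_A = Pab²/L² = (-19)·8·12²/20² = -1368/25 kN·m
  R_B = Pa²(a+3b)/L³ = (-19)·8²·(8+3·12)/20³ = -836/125 kN
  M_B = -Pa²b/L² = -(-19)·8²·12/20² = 912/25 kN·m
Load 3 — triangular load w₀=14 kN/m (0→w₀ over full span):
  R_A = 3w₀L/20 = 3·14·20/20 = 42 kN
  M_A = w₀L²/30 = 14·20²/30 = 560/3 kN·m
  R_B = 7w₀L/20 = 7·14·20/20 = 98 kN
  M_B = -w₀L²/20 = -14·20²/20 = -280 kN·m
Load 4 — applied couple M₀=2 kN·m at a=12 m (b=L-a=8):
  R_A = 6M₀ab/L³ = 6·2·12·8/20³ = 18/125 kN
  M_A = M₀b(2a-b)/L² = 2·8·(2·12-8)/20² = 16/25 kN·m
  R_B = -6M₀ab/L³ = -6·2·12·8/20³ = -18/125 kN
  M_B = M₀a(2b-a)/L² = 2·12·(2·8-12)/20² = 6/25 kN·m
Superposition: R_A = 26229/125 kN, M_A = 54944/75 kN·m, R_B = 33896/125 kN, M_B = -21082/25 kN·m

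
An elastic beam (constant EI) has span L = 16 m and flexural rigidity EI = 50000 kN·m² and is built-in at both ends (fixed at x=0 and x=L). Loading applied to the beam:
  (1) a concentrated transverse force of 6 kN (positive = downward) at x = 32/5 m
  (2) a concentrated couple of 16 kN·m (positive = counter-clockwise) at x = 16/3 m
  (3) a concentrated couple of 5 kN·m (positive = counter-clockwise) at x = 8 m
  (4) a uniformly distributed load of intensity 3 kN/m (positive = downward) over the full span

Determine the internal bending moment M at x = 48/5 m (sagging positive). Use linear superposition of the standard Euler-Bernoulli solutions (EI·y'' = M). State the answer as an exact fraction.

M(48/5) = 68777/2500 kN·m

Load 1 — point force P=6 kN at a=32/5 m (b=L-a=48/5):
  M_1 = Pa²(a+3b)(L-x)/L³ - Pa²b/L²  [x>a] = 6·(32/5)²·((32/5)+3·(48/5))·(16-(48/5))/16³ - 6·(32/5)²·(48/5)/16² = 2688/625 kN·m
Load 2 — applied couple M₀=16 kN·m at a=16/3 m (b=L-a=32/3):
  M_2 = R_Ax - M_A - M₀  [x>a] with R_A=4/3, M_A=0 = (4/3)·(48/5) - 0 - 16 = -16/5 kN·m
Load 3 — applied couple M₀=5 kN·m at a=8 m (b=L-a=8):
  M_3 = R_Ax - M_A - M₀  [x>a] with R_A=15/32, M_A=5/4 = (15/32)·(48/5) - (5/4) - 5 = -7/4 kN·m
Load 4 — uniform load w=3 kN/m over full span:
  M_4 = wLx/2 - wL²/12 - wx²/2 = 3·16·(48/5)/2 - 3·16²/12 - 3·(48/5)²/2 = 704/25 kN·m
Superposition: M = Σ M_i = 68777/2500 kN·m ≈ 27.510800 kN·m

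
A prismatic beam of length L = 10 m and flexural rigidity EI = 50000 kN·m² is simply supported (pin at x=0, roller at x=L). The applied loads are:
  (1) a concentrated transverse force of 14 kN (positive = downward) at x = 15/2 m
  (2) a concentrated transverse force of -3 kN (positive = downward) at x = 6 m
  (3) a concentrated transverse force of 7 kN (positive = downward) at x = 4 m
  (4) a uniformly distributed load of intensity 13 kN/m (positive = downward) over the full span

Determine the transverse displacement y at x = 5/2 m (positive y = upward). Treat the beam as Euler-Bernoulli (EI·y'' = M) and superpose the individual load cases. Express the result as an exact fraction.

Load 1 — point force P=14 kN at a=15/2 m (b=L-a=5/2):
  y_1 = -Pbx(L²-b²-x²)/(6LEI)  [x≤a] = -14·(5/2)·(5/2)·(10²-(5/2)²-(5/2)²)/(6·10·50000) = -49/19200 m
Load 2 — point force P=-3 kN at a=6 m (b=L-a=4):
  y_2 = -Pbx(L²-b²-x²)/(6LEI)  [x≤a] = -(-3)·4·(5/2)·(10²-4²-(5/2)²)/(6·10·50000) = 311/400000 m
Load 3 — point force P=7 kN at a=4 m (b=L-a=6):
  y_3 = -Pbx(L²-b²-x²)/(6LEI)  [x≤a] = -7·6·(5/2)·(10²-6²-(5/2)²)/(6·10·50000) = -1617/800000 m
Load 4 — uniform load w=13 kN/m over full span:
  y_4 = -wx(L³-2Lx²+x³)/(24EI) = -13·(5/2)·(10³-2·10·(5/2)²+(5/2)³)/(24·50000) = -247/10240 m
Superposition: y = Σ y_i = -107201/3840000 m ≈ -0.027917 m

y(5/2) = -107201/3840000 m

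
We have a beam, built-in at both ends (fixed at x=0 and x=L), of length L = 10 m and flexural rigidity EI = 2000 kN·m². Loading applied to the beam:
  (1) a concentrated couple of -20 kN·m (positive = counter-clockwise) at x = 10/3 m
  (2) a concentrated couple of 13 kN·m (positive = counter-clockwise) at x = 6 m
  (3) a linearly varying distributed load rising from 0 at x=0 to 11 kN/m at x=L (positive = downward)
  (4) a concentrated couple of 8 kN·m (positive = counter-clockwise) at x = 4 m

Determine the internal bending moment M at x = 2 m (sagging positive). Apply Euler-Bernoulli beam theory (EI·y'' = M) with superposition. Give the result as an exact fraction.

M(2) = -3577/375 kN·m

Load 1 — applied couple M₀=-20 kN·m at a=10/3 m (b=L-a=20/3):
  M_1 = R_Ax - M_A  [x≤a] with R_A=-8/3, M_A=0 = (-8/3)·2 - 0 = -16/3 kN·m
Load 2 — applied couple M₀=13 kN·m at a=6 m (b=L-a=4):
  M_2 = R_Ax - M_A  [x≤a] with R_A=234/125, M_A=104/25 = (234/125)·2 - (104/25) = -52/125 kN·m
Load 3 — triangular load w₀=11 kN/m (0→w₀ over full span):
  M_3 = 3w₀Lx/20 - w₀L²/30 - w₀x³/(6L) = 3·11·10·2/20 - 11·10²/30 - 11·2³/(6·10) = -77/15 kN·m
Load 4 — applied couple M₀=8 kN·m at a=4 m (b=L-a=6):
  M_4 = R_Ax - M_A  [x≤a] with R_A=144/125, M_A=24/25 = (144/125)·2 - (24/25) = 168/125 kN·m
Superposition: M = Σ M_i = -3577/375 kN·m ≈ -9.538667 kN·m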